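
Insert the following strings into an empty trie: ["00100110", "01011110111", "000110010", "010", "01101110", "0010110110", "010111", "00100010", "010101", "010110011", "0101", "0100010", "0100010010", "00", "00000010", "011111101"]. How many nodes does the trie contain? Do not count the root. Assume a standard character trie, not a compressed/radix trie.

64

Insert word by word; a character creates a node only if that edge doesn't already exist:
  "00100110" → 8 new (0, 0, 1, 0, 0, 1, 1, 0)
  "01011110111" → prefix "0" already present; 10 new (1, 0, 1, 1, 1, 1, 0, 1, 1, 1)
  "000110010" → prefix "00" already present; 7 new (0, 1, 1, 0, 0, 1, 0)
  "010" → prefix "010" already present; 0 new (none)
  "01101110" → prefix "01" already present; 6 new (1, 0, 1, 1, 1, 0)
  "0010110110" → prefix "0010" already present; 6 new (1, 1, 0, 1, 1, 0)
  "010111" → prefix "010111" already present; 0 new (none)
  "00100010" → prefix "00100" already present; 3 new (0, 1, 0)
  "010101" → prefix "0101" already present; 2 new (0, 1)
  "010110011" → prefix "01011" already present; 4 new (0, 0, 1, 1)
  "0101" → prefix "0101" already present; 0 new (none)
  "0100010" → prefix "010" already present; 4 new (0, 0, 1, 0)
  "0100010010" → prefix "0100010" already present; 3 new (0, 1, 0)
  "00" → prefix "00" already present; 0 new (none)
  "00000010" → prefix "000" already present; 5 new (0, 0, 0, 1, 0)
  "011111101" → prefix "011" already present; 6 new (1, 1, 1, 1, 0, 1)
Total nodes = 8 + 10 + 7 + 0 + 6 + 6 + 0 + 3 + 2 + 4 + 0 + 4 + 3 + 0 + 5 + 6 = 64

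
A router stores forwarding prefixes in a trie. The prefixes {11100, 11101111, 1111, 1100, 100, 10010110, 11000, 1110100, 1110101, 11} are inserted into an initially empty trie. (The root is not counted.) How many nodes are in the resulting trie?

23

Count nodes per top-level branch (shared prefixes stored once):
  '1'-branch (100, 10010110, 11, 1100, 11000, 11100, 1110100, 1110101, 11101111, 1111): 23 nodes
Sum: 23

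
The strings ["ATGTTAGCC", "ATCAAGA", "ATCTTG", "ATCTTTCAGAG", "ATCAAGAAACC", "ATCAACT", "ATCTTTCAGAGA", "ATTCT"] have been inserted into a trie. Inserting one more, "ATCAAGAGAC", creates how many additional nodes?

"ATCAAGA" is already a path in the trie; the remaining "GAC" must be added.
So 10 − 7 = 3 new nodes.

3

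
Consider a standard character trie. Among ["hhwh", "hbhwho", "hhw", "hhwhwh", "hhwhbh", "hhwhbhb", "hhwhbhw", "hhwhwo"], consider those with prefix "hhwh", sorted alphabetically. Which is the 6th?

hhwhwo

Words with prefix "hhwh", in lexicographic order: "hhwh", "hhwhbh", "hhwhbhb", "hhwhbhw", "hhwhwh", "hhwhwo"
The 6th is hhwhwo.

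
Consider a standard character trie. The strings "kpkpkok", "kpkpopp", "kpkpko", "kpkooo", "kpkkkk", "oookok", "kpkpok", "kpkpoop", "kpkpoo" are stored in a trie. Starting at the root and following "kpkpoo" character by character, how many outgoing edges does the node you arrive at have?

The children of the "kpkpoo" node are the distinct next characters among strings starting with "kpkpoo".
Characters that immediately follow "kpkpoo" among the stored strings: {p}.
That node has 1 child edge.

1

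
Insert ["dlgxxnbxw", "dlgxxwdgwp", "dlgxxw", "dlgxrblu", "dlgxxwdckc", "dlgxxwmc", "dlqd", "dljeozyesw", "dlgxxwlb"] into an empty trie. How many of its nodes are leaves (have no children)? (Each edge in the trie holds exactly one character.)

8

A leaf is a node with no children — equivalently, the end of a word that is not a proper prefix of any other stored word.
Those words: "dlgxrblu", "dlgxxnbxw", "dlgxxwdckc", "dlgxxwdgwp", "dlgxxwlb", "dlgxxwmc", "dljeozyesw", "dlqd"
Leaf count: 8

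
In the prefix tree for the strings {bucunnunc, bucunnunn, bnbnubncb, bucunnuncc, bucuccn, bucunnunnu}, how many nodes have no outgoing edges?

4

Leaves are exactly the stored words that no other stored word extends.
Those words: "bnbnubncb", "bucuccn", "bucunnuncc", "bucunnunnu"
Leaf count: 4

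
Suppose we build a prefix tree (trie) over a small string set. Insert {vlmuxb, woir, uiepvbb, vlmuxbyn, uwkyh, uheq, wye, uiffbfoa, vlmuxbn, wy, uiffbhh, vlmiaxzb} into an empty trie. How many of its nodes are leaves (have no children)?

10

A leaf is a node with no children — equivalently, the end of a word that is not a proper prefix of any other stored word.
Those words: "uheq", "uiepvbb", "uiffbfoa", "uiffbhh", "uwkyh", "vlmiaxzb", "vlmuxbn", "vlmuxbyn", "woir", "wye"
Leaf count: 10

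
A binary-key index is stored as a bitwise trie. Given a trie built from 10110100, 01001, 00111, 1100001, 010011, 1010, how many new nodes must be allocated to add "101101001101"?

The longest prefix of "101101001101" already in the trie is "10110100" (length 8).
So 12 − 8 = 4 new nodes.

4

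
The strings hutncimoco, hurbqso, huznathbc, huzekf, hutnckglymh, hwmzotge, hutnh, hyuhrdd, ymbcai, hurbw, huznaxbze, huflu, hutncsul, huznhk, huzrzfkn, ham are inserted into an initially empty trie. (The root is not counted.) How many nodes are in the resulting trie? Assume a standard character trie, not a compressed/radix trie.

71

Trace insertions, counting only characters that open a new branch:
  "hutncimoco" → 10 new (h, u, t, n, c, i, m, o, c, o)
  "hurbqso" → prefix "hu" already present; 5 new (r, b, q, s, o)
  "huznathbc" → prefix "hu" already present; 7 new (z, n, a, t, h, b, c)
  "huzekf" → prefix "huz" already present; 3 new (e, k, f)
  "hutnckglymh" → prefix "hutnc" already present; 6 new (k, g, l, y, m, h)
  "hwmzotge" → prefix "h" already present; 7 new (w, m, z, o, t, g, e)
  "hutnh" → prefix "hutn" already present; 1 new (h)
  "hyuhrdd" → prefix "h" already present; 6 new (y, u, h, r, d, d)
  "ymbcai" → 6 new (y, m, b, c, a, i)
  "hurbw" → prefix "hurb" already present; 1 new (w)
  "huznaxbze" → prefix "huzna" already present; 4 new (x, b, z, e)
  "huflu" → prefix "hu" already present; 3 new (f, l, u)
  "hutncsul" → prefix "hutnc" already present; 3 new (s, u, l)
  "huznhk" → prefix "huzn" already present; 2 new (h, k)
  "huzrzfkn" → prefix "huz" already present; 5 new (r, z, f, k, n)
  "ham" → prefix "h" already present; 2 new (a, m)
Total nodes = 10 + 5 + 7 + 3 + 6 + 7 + 1 + 6 + 6 + 1 + 4 + 3 + 3 + 2 + 5 + 2 = 71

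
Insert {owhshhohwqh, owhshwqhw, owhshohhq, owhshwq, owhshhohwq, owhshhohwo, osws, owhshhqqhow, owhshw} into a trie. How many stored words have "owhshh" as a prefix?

4

Filter for entries beginning with "owhshh":
Matches: "owhshhohwo", "owhshhohwq", "owhshhohwqh", "owhshhqqhow"
Count: 4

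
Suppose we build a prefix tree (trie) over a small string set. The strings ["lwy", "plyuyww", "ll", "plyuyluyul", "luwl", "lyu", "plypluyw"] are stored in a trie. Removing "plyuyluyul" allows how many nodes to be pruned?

A node on "plyuyluyul"'s path can go only if nothing else ends at it or branches off below it.
The suffix "luyul" (5 nodes) is used only by "plyuyluyul"; the node for "plyuy" still has the child "w", so pruning stops there.
Nodes removed: 5

5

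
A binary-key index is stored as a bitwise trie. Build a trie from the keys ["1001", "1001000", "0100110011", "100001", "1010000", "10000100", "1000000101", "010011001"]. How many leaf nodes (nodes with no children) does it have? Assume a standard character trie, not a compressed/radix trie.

Leaves are exactly the stored words that no other stored word extends.
Those words: "0100110011", "1000000101", "10000100", "1001000", "1010000"
Leaf count: 5

5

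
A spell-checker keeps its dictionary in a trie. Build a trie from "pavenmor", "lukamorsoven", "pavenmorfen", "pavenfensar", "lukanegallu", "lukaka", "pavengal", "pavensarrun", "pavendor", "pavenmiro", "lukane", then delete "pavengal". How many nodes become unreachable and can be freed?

3

Walk "pavengal" from the leaf back toward the root, removing each node that no remaining word uses.
The suffix "gal" (3 nodes) is used only by "pavengal"; the node for "paven" still has the child "m", so pruning stops there.
Nodes removed: 3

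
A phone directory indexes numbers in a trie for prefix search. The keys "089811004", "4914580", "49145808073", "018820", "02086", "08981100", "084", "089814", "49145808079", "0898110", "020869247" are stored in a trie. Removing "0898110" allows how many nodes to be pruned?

0

Walk "0898110" from the leaf back toward the root, removing each node that no remaining word uses.
Every node on "0898110" is still needed (e.g. by "089811004"), so nothing is freed.
Nodes removed: 0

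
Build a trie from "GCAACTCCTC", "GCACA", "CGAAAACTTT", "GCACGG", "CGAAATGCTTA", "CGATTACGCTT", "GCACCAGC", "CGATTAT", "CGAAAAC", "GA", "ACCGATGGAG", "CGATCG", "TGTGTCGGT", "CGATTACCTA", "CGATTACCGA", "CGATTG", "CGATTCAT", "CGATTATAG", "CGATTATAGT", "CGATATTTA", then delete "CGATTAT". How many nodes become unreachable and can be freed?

0

Walk "CGATTAT" from the leaf back toward the root, removing each node that no remaining word uses.
Every node on "CGATTAT" is still needed (e.g. by "CGATTATAG"), so nothing is freed.
Nodes removed: 0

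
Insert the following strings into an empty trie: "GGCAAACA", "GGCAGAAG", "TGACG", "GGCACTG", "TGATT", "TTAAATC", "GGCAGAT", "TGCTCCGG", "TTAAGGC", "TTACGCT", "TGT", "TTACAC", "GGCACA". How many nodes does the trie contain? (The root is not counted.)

46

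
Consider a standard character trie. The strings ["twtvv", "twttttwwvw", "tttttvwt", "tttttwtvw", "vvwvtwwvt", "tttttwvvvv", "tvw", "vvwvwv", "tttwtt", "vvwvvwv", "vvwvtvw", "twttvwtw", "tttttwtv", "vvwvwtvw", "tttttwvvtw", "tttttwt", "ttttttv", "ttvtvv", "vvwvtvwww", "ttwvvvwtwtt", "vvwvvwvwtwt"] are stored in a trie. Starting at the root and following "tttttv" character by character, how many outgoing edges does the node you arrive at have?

1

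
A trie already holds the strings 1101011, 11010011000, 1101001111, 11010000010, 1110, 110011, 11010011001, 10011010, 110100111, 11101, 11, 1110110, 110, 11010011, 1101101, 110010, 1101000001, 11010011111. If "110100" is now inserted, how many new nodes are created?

Every character of "110100" already lies on an existing path (it is a prefix of some stored word).
No new nodes are needed: 0.

0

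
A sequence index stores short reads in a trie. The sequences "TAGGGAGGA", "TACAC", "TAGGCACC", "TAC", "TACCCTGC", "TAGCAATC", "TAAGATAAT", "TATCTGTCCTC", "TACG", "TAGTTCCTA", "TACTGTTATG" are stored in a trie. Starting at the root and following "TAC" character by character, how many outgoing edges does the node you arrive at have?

Walk "TAC" from the root, arriving at one node.
Distinct next characters after "TAC": A, C, G, T.
That node has 4 child edges.

4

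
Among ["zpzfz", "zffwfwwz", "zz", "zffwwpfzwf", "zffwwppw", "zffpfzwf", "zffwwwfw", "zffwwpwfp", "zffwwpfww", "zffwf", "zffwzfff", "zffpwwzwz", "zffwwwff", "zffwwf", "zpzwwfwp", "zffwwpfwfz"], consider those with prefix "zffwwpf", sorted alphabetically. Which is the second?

zffwwpfww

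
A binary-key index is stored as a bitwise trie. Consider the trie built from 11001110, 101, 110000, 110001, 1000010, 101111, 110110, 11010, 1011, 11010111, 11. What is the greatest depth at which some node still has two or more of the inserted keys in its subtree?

Equivalently: take the maximum, over all pairs, of their longest common prefix length.
e.g. "110000" and "110001" share the prefix "11000" of length 5; no pair shares a longer one.
Longest shared-prefix length: 5

5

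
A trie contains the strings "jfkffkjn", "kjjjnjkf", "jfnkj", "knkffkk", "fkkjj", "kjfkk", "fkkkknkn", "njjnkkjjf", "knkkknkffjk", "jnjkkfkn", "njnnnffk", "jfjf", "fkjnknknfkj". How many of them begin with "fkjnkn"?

Walk to "fkjnkn"; the words in its subtree are exactly those with that prefix.
Matches: "fkjnknknfkj"
Count: 1

1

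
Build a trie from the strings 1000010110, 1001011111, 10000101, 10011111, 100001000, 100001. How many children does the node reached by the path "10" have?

1

Walk "10" from the root, arriving at one node.
Distinct next characters after "10": 0.
That node has 1 child edge.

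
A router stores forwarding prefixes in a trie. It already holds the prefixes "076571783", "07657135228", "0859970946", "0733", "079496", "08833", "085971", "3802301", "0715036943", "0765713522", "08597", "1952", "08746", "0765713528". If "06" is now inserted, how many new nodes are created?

Walking "06" from the root, the first 1 characters ("0") follow existing edges; "6" is the first miss.
New nodes needed: |"06"| − 1 = 2 − 1 = 1.

1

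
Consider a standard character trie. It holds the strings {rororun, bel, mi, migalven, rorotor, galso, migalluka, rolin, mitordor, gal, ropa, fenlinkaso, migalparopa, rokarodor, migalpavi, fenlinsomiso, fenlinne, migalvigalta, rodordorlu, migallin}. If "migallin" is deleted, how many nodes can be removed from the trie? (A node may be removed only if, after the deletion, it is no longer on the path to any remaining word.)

Walk "migallin" from the leaf back toward the root, removing each node that no remaining word uses.
The suffix "in" (2 nodes) is used only by "migallin"; the node for "migall" still has the child "u", so pruning stops there.
Nodes removed: 2

2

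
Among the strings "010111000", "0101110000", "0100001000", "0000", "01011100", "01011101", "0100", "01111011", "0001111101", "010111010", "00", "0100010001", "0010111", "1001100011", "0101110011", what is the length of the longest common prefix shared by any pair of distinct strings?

9

Look for the deepest trie node that still has at least two words in its subtree.
e.g. "010111000" and "0101110000" share the prefix "010111000" of length 9; no pair shares a longer one.
Longest shared-prefix length: 9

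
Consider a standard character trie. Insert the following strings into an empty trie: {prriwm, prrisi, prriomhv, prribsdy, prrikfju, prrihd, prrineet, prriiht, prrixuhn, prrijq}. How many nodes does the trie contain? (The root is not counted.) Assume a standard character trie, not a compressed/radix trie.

35

Trie structure (* marks end of a word):
(root)
└─ p
   └─ r
      └─ r
         └─ i
            ├─ b
            │  └─ s
            │     └─ d
            │        └─ y *
            ├─ h
            │  └─ d *
            ├─ i
            │  └─ h
            │     └─ t *
            ├─ j
            │  └─ q *
            ├─ k
            │  └─ f
            │     └─ j
            │        └─ u *
            ├─ n
            │  └─ e
            │     └─ e
            │        └─ t *
            ├─ o
            │  └─ m
            │     └─ h
            │        └─ v *
            ├─ s
            │  └─ i *
            ├─ w
            │  └─ m *
            └─ x
               └─ u
                  └─ h
                     └─ n *
Counting every labelled node above: 35.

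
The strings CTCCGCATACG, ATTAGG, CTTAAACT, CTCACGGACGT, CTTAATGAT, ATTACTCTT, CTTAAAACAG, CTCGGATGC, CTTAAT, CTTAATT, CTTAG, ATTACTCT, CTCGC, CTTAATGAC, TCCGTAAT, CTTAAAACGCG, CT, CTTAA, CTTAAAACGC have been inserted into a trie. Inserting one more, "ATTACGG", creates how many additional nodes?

The longest prefix of "ATTACGG" already in the trie is "ATTAC" (length 5).
Each of the 2 remaining characters creates one node.

2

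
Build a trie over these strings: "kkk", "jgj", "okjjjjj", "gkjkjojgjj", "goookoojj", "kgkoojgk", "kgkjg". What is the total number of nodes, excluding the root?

Insert word by word; a character creates a node only if that edge doesn't already exist:
  "kkk" → 3 new (k, k, k)
  "jgj" → 3 new (j, g, j)
  "okjjjjj" → 7 new (o, k, j, j, j, j, j)
  "gkjkjojgjj" → 10 new (g, k, j, k, j, o, j, g, j, j)
  "goookoojj" → prefix "g" already present; 8 new (o, o, o, k, o, o, j, j)
  "kgkoojgk" → prefix "k" already present; 7 new (g, k, o, o, j, g, k)
  "kgkjg" → prefix "kgk" already present; 2 new (j, g)
Total nodes = 3 + 3 + 7 + 10 + 8 + 7 + 2 = 40

40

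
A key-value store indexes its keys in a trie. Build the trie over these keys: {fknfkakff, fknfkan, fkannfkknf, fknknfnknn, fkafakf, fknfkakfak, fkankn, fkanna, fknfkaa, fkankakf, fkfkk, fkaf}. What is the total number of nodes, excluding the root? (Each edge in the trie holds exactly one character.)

For each word, the new-node count is its length minus the longest prefix already in the trie:
  "fknfkakff" → 9 new (f, k, n, f, k, a, k, f, f)
  "fknfkan" → prefix "fknfka" already present; 1 new (n)
  "fkannfkknf" → prefix "fk" already present; 8 new (a, n, n, f, k, k, n, f)
  "fknknfnknn" → prefix "fkn" already present; 7 new (k, n, f, n, k, n, n)
  "fkafakf" → prefix "fka" already present; 4 new (f, a, k, f)
  "fknfkakfak" → prefix "fknfkakf" already present; 2 new (a, k)
  "fkankn" → prefix "fkan" already present; 2 new (k, n)
  "fkanna" → prefix "fkann" already present; 1 new (a)
  "fknfkaa" → prefix "fknfka" already present; 1 new (a)
  "fkankakf" → prefix "fkank" already present; 3 new (a, k, f)
  "fkfkk" → prefix "fk" already present; 3 new (f, k, k)
  "fkaf" → prefix "fkaf" already present; 0 new (none)
Total nodes = 9 + 1 + 8 + 7 + 4 + 2 + 2 + 1 + 1 + 3 + 3 + 0 = 41

41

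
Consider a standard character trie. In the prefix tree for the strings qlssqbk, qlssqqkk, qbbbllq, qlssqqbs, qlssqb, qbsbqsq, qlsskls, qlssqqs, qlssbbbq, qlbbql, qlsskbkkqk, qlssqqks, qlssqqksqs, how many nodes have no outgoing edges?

11

Leaves are exactly the stored words that no other stored word extends.
Those words: "qbbbllq", "qbsbqsq", "qlbbql", "qlssbbbq", "qlsskbkkqk", "qlsskls", "qlssqbk", "qlssqqbs", "qlssqqkk", "qlssqqksqs", "qlssqqs"
Leaf count: 11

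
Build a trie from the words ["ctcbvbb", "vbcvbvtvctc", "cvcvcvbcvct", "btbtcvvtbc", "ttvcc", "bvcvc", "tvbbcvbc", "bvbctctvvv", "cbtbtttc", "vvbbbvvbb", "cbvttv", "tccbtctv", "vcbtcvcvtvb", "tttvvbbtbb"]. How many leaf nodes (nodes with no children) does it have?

14

A leaf is a node with no children — equivalently, the end of a word that is not a proper prefix of any other stored word.
Those words: "btbtcvvtbc", "bvbctctvvv", "bvcvc", "cbtbtttc", "cbvttv", "ctcbvbb", "cvcvcvbcvct", "tccbtctv", "tttvvbbtbb", "ttvcc", "tvbbcvbc", "vbcvbvtvctc", "vcbtcvcvtvb", "vvbbbvvbb"
Leaf count: 14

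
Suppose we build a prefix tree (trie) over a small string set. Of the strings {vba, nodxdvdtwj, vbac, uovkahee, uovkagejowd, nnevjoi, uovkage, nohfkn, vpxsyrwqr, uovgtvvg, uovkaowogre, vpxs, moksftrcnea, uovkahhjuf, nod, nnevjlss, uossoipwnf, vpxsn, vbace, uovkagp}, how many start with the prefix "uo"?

Walk to "uo"; the words in its subtree are exactly those with that prefix.
Words under "uo": uossoipwnf, uovgtvvg, uovkage, uovkagejowd, uovkagp, uovkahee, uovkahhjuf, uovkaowogre
Count: 8

8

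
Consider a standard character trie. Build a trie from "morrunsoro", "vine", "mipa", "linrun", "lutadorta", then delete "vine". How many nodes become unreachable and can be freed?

A node on "vine"'s path can go only if nothing else ends at it or branches off below it.
No other word shares any prefix with "vine", so all 4 of its nodes go.
Nodes removed: 4

4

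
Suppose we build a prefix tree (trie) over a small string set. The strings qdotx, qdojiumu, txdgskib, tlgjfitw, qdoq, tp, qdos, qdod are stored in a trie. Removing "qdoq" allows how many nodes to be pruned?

1

Walk "qdoq" from the leaf back toward the root, removing each node that no remaining word uses.
The suffix "q" (1 node) is used only by "qdoq"; the node for "qdo" still has the child "t", so pruning stops there.
Nodes removed: 1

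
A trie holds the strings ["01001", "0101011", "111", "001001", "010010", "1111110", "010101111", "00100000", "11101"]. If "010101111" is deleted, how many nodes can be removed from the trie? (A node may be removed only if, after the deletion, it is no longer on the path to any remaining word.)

After clearing the end-marker at "010101111", prune upward until reaching a node still needed by another word.
The suffix "11" (2 nodes) is used only by "010101111"; "0101011" is itself a stored word, so pruning stops there.
Nodes removed: 2

2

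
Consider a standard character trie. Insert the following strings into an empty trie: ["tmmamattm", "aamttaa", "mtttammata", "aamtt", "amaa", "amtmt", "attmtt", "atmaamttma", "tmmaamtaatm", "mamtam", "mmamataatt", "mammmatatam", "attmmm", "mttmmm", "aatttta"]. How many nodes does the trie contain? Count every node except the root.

84

Insert word by word; a character creates a node only if that edge doesn't already exist:
  "tmmamattm" → 9 new (t, m, m, a, m, a, t, t, m)
  "aamttaa" → 7 new (a, a, m, t, t, a, a)
  "mtttammata" → 10 new (m, t, t, t, a, m, m, a, t, a)
  "aamtt" → prefix "aamtt" already present; 0 new (none)
  "amaa" → prefix "a" already present; 3 new (m, a, a)
  "amtmt" → prefix "am" already present; 3 new (t, m, t)
  "attmtt" → prefix "a" already present; 5 new (t, t, m, t, t)
  "atmaamttma" → prefix "at" already present; 8 new (m, a, a, m, t, t, m, a)
  "tmmaamtaatm" → prefix "tmma" already present; 7 new (a, m, t, a, a, t, m)
  "mamtam" → prefix "m" already present; 5 new (a, m, t, a, m)
  "mmamataatt" → prefix "m" already present; 9 new (m, a, m, a, t, a, a, t, t)
  "mammmatatam" → prefix "mam" already present; 8 new (m, m, a, t, a, t, a, m)
  "attmmm" → prefix "attm" already present; 2 new (m, m)
  "mttmmm" → prefix "mtt" already present; 3 new (m, m, m)
  "aatttta" → prefix "aa" already present; 5 new (t, t, t, t, a)
Total nodes = 9 + 7 + 10 + 0 + 3 + 3 + 5 + 8 + 7 + 5 + 9 + 8 + 2 + 3 + 5 = 84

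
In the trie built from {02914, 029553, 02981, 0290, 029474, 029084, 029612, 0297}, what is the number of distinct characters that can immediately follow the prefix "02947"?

1

Walk "02947" from the root, arriving at one node.
Characters that immediately follow "02947" among the stored strings: {4}.
That node has 1 child edge.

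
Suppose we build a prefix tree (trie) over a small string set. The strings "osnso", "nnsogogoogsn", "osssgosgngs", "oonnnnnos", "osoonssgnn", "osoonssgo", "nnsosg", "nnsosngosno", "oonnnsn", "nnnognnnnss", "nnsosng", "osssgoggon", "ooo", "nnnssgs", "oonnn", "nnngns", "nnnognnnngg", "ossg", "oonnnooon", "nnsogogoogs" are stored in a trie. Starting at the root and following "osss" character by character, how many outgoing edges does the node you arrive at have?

1

Walk "osss" from the root, arriving at one node.
Distinct next characters after "osss": g.
That node has 1 child edge.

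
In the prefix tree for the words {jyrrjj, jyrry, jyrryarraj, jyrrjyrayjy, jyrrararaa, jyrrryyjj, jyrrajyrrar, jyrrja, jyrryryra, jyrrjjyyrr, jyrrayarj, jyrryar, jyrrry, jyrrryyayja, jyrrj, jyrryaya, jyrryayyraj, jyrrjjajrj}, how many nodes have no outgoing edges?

13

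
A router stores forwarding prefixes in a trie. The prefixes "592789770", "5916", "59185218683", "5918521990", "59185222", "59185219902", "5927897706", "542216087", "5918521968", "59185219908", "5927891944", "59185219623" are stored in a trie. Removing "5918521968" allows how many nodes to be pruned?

1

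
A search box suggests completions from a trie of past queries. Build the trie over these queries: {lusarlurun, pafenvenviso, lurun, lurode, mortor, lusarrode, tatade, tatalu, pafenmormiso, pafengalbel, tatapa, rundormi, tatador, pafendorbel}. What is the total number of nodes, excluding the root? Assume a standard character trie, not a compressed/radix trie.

77

For each word, the new-node count is its length minus the longest prefix already in the trie:
  "lusarlurun" → 10 new (l, u, s, a, r, l, u, r, u, n)
  "pafenvenviso" → 12 new (p, a, f, e, n, v, e, n, v, i, s, o)
  "lurun" → prefix "lu" already present; 3 new (r, u, n)
  "lurode" → prefix "lur" already present; 3 new (o, d, e)
  "mortor" → 6 new (m, o, r, t, o, r)
  "lusarrode" → prefix "lusar" already present; 4 new (r, o, d, e)
  "tatade" → 6 new (t, a, t, a, d, e)
  "tatalu" → prefix "tata" already present; 2 new (l, u)
  "pafenmormiso" → prefix "pafen" already present; 7 new (m, o, r, m, i, s, o)
  "pafengalbel" → prefix "pafen" already present; 6 new (g, a, l, b, e, l)
  "tatapa" → prefix "tata" already present; 2 new (p, a)
  "rundormi" → 8 new (r, u, n, d, o, r, m, i)
  "tatador" → prefix "tatad" already present; 2 new (o, r)
  "pafendorbel" → prefix "pafen" already present; 6 new (d, o, r, b, e, l)
Total nodes = 10 + 12 + 3 + 3 + 6 + 4 + 6 + 2 + 7 + 6 + 2 + 8 + 2 + 6 = 77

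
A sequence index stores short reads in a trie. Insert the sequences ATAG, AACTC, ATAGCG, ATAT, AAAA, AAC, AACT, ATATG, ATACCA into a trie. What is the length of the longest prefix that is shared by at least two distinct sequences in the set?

4

Equivalently: take the maximum, over all pairs, of their longest common prefix length.
e.g. "AACT" and "AACTC" share the prefix "AACT" of length 4; no pair shares a longer one.
Longest shared-prefix length: 4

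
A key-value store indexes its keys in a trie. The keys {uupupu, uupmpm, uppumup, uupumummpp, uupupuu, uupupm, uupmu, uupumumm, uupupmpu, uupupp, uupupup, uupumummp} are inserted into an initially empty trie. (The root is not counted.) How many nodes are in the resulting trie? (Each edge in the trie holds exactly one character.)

Trace insertions, counting only characters that open a new branch:
  "uupupu" → 6 new (u, u, p, u, p, u)
  "uupmpm" → prefix "uup" already present; 3 new (m, p, m)
  "uppumup" → prefix "u" already present; 6 new (p, p, u, m, u, p)
  "uupumummpp" → prefix "uupu" already present; 6 new (m, u, m, m, p, p)
  "uupupuu" → prefix "uupupu" already present; 1 new (u)
  "uupupm" → prefix "uupup" already present; 1 new (m)
  "uupmu" → prefix "uupm" already present; 1 new (u)
  "uupumumm" → prefix "uupumumm" already present; 0 new (none)
  "uupupmpu" → prefix "uupupm" already present; 2 new (p, u)
  "uupupp" → prefix "uupup" already present; 1 new (p)
  "uupupup" → prefix "uupupu" already present; 1 new (p)
  "uupumummp" → prefix "uupumummp" already present; 0 new (none)
Total nodes = 6 + 3 + 6 + 6 + 1 + 1 + 1 + 0 + 2 + 1 + 1 + 0 = 28

28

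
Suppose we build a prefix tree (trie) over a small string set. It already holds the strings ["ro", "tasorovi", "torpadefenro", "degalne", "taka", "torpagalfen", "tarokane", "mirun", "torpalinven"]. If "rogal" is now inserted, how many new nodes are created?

3

"ro" is already a path in the trie; the remaining "gal" must be added.
New nodes needed: |"rogal"| − 2 = 5 − 2 = 3.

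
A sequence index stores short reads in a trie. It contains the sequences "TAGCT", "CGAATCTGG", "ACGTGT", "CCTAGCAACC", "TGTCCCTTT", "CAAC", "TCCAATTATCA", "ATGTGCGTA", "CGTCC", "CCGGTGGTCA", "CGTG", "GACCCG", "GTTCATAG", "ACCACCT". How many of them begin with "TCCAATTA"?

1

Traverse to the node for "TCCAATTA", then collect every word in that subtree.
Words under "TCCAATTA": TCCAATTATCA
Count: 1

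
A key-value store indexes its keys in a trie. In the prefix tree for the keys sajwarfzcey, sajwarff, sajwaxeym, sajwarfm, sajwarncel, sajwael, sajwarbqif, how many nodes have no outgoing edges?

Leaves are exactly the stored words that no other stored word extends.
Those words: "sajwael", "sajwarbqif", "sajwarff", "sajwarfm", "sajwarfzcey", "sajwarncel", "sajwaxeym"
Leaf count: 7

7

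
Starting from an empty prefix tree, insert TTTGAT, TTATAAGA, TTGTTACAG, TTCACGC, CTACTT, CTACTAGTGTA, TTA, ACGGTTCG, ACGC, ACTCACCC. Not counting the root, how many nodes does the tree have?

51

Insert word by word; a character creates a node only if that edge doesn't already exist:
  "TTTGAT" → 6 new (T, T, T, G, A, T)
  "TTATAAGA" → prefix "TT" already present; 6 new (A, T, A, A, G, A)
  "TTGTTACAG" → prefix "TT" already present; 7 new (G, T, T, A, C, A, G)
  "TTCACGC" → prefix "TT" already present; 5 new (C, A, C, G, C)
  "CTACTT" → 6 new (C, T, A, C, T, T)
  "CTACTAGTGTA" → prefix "CTACT" already present; 6 new (A, G, T, G, T, A)
  "TTA" → prefix "TTA" already present; 0 new (none)
  "ACGGTTCG" → 8 new (A, C, G, G, T, T, C, G)
  "ACGC" → prefix "ACG" already present; 1 new (C)
  "ACTCACCC" → prefix "AC" already present; 6 new (T, C, A, C, C, C)
Total nodes = 6 + 6 + 7 + 5 + 6 + 6 + 0 + 8 + 1 + 6 = 51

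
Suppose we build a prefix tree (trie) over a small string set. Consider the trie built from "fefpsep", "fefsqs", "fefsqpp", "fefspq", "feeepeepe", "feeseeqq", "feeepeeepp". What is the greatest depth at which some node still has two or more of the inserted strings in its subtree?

The deepest shared node is where two words last agree before diverging.
"feeepeeepp" and "feeepeepe" agree on "feeepee" (7 characters) before diverging; nothing deeper is shared.
Longest shared-prefix length: 7

7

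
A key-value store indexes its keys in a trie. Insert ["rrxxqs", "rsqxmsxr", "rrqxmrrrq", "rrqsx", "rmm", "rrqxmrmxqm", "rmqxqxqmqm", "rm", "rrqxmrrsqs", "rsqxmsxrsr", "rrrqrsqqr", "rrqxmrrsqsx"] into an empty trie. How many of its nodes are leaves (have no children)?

9

Leaves are exactly the stored words that no other stored word extends.
Those words: "rmm", "rmqxqxqmqm", "rrqsx", "rrqxmrmxqm", "rrqxmrrrq", "rrqxmrrsqsx", "rrrqrsqqr", "rrxxqs", "rsqxmsxrsr"
Leaf count: 9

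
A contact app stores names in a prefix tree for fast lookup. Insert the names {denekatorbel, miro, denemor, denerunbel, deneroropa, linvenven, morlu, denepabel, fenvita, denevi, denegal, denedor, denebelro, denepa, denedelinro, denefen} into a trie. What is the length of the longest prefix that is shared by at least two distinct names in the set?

6

Look for the deepest trie node that still has at least two words in its subtree.
"denepa" and "denepabel" agree on "denepa" (6 characters) before diverging; nothing deeper is shared.
Longest shared-prefix length: 6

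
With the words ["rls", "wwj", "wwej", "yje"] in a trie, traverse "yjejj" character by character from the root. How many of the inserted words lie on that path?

1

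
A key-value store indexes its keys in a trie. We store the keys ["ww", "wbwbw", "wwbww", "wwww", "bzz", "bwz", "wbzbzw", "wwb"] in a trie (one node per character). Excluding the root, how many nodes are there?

20

Insert word by word; a character creates a node only if that edge doesn't already exist:
  "ww" → 2 new (w, w)
  "wbwbw" → prefix "w" already present; 4 new (b, w, b, w)
  "wwbww" → prefix "ww" already present; 3 new (b, w, w)
  "wwww" → prefix "ww" already present; 2 new (w, w)
  "bzz" → 3 new (b, z, z)
  "bwz" → prefix "b" already present; 2 new (w, z)
  "wbzbzw" → prefix "wb" already present; 4 new (z, b, z, w)
  "wwb" → prefix "wwb" already present; 0 new (none)
Total nodes = 2 + 4 + 3 + 2 + 3 + 2 + 4 + 0 = 20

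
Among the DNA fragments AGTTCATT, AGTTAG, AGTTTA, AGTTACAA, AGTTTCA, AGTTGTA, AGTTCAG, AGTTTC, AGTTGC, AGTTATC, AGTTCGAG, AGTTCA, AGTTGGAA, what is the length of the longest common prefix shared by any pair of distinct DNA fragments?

6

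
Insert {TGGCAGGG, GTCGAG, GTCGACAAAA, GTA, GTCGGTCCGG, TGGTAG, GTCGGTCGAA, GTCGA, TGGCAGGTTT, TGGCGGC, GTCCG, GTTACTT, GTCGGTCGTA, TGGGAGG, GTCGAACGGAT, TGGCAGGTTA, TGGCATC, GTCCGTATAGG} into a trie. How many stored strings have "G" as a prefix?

11

Walk to "G"; the words in its subtree are exactly those with that prefix.
Words under "G": GTA, GTCCG, GTCCGTATAGG, GTCGA, GTCGAACGGAT, GTCGACAAAA, GTCGAG, GTCGGTCCGG, GTCGGTCGAA, GTCGGTCGTA, GTTACTT
Count: 11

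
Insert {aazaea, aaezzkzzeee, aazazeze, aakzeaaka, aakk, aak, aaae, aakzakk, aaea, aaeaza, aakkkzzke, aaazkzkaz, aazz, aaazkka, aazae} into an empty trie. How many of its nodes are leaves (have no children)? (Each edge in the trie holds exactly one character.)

11

A leaf is a node with no children — equivalently, the end of a word that is not a proper prefix of any other stored word.
Those words: "aaae", "aaazkka", "aaazkzkaz", "aaeaza", "aaezzkzzeee", "aakkkzzke", "aakzakk", "aakzeaaka", "aazaea", "aazazeze", "aazz"
Leaf count: 11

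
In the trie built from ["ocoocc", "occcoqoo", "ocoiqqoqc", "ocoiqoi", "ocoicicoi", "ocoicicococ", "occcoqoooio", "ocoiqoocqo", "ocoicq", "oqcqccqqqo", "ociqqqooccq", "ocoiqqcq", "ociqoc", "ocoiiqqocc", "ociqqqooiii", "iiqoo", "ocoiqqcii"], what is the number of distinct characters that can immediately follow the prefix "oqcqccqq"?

Follow the path "oqcqccqq" to its node, then look at its outgoing edges.
Characters that immediately follow "oqcqccqq" among the stored strings: {q}.
That node has 1 child edge.

1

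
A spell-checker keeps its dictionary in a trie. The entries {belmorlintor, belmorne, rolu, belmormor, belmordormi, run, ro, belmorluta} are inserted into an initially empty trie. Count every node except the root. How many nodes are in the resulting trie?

Trie structure (* marks end of a word):
(root)
├─ b
│  └─ e
│     └─ l
│        └─ m
│           └─ o
│              └─ r
│                 ├─ d
│                 │  └─ o
│                 │     └─ r
│                 │        └─ m
│                 │           └─ i *
│                 ├─ l
│                 │  ├─ i
│                 │  │  └─ n
│                 │  │     └─ t
│                 │  │        └─ o
│                 │  │           └─ r *
│                 │  └─ u
│                 │     └─ t
│                 │        └─ a *
│                 ├─ m
│                 │  └─ o
│                 │     └─ r *
│                 └─ n
│                    └─ e *
└─ r
   ├─ o *
   │  └─ l
   │     └─ u *
   └─ u
      └─ n *
Counting every labelled node above: 31.

31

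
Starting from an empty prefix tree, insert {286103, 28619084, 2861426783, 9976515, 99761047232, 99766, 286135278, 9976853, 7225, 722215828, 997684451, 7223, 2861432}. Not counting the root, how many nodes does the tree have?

Trace insertions, counting only characters that open a new branch:
  "286103" → 6 new (2, 8, 6, 1, 0, 3)
  "28619084" → prefix "2861" already present; 4 new (9, 0, 8, 4)
  "2861426783" → prefix "2861" already present; 6 new (4, 2, 6, 7, 8, 3)
  "9976515" → 7 new (9, 9, 7, 6, 5, 1, 5)
  "99761047232" → prefix "9976" already present; 7 new (1, 0, 4, 7, 2, 3, 2)
  "99766" → prefix "9976" already present; 1 new (6)
  "286135278" → prefix "2861" already present; 5 new (3, 5, 2, 7, 8)
  "9976853" → prefix "9976" already present; 3 new (8, 5, 3)
  "7225" → 4 new (7, 2, 2, 5)
  "722215828" → prefix "722" already present; 6 new (2, 1, 5, 8, 2, 8)
  "997684451" → prefix "99768" already present; 4 new (4, 4, 5, 1)
  "7223" → prefix "722" already present; 1 new (3)
  "2861432" → prefix "28614" already present; 2 new (3, 2)
Total nodes = 6 + 4 + 6 + 7 + 7 + 1 + 5 + 3 + 4 + 6 + 4 + 1 + 2 = 56

56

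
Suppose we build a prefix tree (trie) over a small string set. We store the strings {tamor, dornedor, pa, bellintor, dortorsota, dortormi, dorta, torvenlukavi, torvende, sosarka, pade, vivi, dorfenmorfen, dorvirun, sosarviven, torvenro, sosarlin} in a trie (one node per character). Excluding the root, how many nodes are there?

84

Count nodes per top-level branch (shared prefixes stored once):
  'b'-branch (bellintor): 9 nodes
  'd'-branch (dorfenmorfen, dornedor, dorta, dortormi, dortorsota, dorvirun): 32 nodes
  'p'-branch (pa, pade): 4 nodes
  's'-branch (sosarka, sosarlin, sosarviven): 15 nodes
  't'-branch (tamor, torvende, torvenlukavi, torvenro): 20 nodes
  'v'-branch (vivi): 4 nodes
Sum: 84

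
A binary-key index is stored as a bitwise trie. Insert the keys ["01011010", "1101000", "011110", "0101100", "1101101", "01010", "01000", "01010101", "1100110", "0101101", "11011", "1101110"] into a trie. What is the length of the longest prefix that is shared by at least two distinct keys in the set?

Equivalently: take the maximum, over all pairs, of their longest common prefix length.
e.g. "0101101" and "01011010" share the prefix "0101101" of length 7; no pair shares a longer one.
Longest shared-prefix length: 7

7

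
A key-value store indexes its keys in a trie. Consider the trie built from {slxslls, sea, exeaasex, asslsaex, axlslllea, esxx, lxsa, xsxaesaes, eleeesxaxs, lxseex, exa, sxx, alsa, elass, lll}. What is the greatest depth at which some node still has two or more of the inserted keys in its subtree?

Equivalently: take the maximum, over all pairs, of their longest common prefix length.
"lxsa" and "lxseex" agree on "lxs" (3 characters) before diverging; nothing deeper is shared.
Longest shared-prefix length: 3

3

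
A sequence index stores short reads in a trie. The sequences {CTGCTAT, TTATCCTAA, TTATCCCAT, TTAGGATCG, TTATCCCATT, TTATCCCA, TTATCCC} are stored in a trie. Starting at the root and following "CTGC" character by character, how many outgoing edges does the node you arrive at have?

1

Walk "CTGC" from the root, arriving at one node.
Distinct next characters after "CTGC": T.
That node has 1 child edge.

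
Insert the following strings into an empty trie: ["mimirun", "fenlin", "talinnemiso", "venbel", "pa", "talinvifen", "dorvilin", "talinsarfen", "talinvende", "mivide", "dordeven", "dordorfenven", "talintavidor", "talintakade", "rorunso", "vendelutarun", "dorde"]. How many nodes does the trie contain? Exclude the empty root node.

99

For each word, the new-node count is its length minus the longest prefix already in the trie:
  "mimirun" → 7 new (m, i, m, i, r, u, n)
  "fenlin" → 6 new (f, e, n, l, i, n)
  "talinnemiso" → 11 new (t, a, l, i, n, n, e, m, i, s, o)
  "venbel" → 6 new (v, e, n, b, e, l)
  "pa" → 2 new (p, a)
  "talinvifen" → prefix "talin" already present; 5 new (v, i, f, e, n)
  "dorvilin" → 8 new (d, o, r, v, i, l, i, n)
  "talinsarfen" → prefix "talin" already present; 6 new (s, a, r, f, e, n)
  "talinvende" → prefix "talinv" already present; 4 new (e, n, d, e)
  "mivide" → prefix "mi" already present; 4 new (v, i, d, e)
  "dordeven" → prefix "dor" already present; 5 new (d, e, v, e, n)
  "dordorfenven" → prefix "dord" already present; 8 new (o, r, f, e, n, v, e, n)
  "talintavidor" → prefix "talin" already present; 7 new (t, a, v, i, d, o, r)
  "talintakade" → prefix "talinta" already present; 4 new (k, a, d, e)
  "rorunso" → 7 new (r, o, r, u, n, s, o)
  "vendelutarun" → prefix "ven" already present; 9 new (d, e, l, u, t, a, r, u, n)
  "dorde" → prefix "dorde" already present; 0 new (none)
Total nodes = 7 + 6 + 11 + 6 + 2 + 5 + 8 + 6 + 4 + 4 + 5 + 8 + 7 + 4 + 7 + 9 + 0 = 99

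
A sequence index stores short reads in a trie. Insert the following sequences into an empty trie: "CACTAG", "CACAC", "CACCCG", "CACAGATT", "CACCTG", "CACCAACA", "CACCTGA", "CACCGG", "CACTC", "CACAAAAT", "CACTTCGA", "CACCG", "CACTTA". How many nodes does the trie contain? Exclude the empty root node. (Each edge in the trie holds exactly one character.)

34

Trace insertions, counting only characters that open a new branch:
  "CACTAG" → 6 new (C, A, C, T, A, G)
  "CACAC" → prefix "CAC" already present; 2 new (A, C)
  "CACCCG" → prefix "CAC" already present; 3 new (C, C, G)
  "CACAGATT" → prefix "CACA" already present; 4 new (G, A, T, T)
  "CACCTG" → prefix "CACC" already present; 2 new (T, G)
  "CACCAACA" → prefix "CACC" already present; 4 new (A, A, C, A)
  "CACCTGA" → prefix "CACCTG" already present; 1 new (A)
  "CACCGG" → prefix "CACC" already present; 2 new (G, G)
  "CACTC" → prefix "CACT" already present; 1 new (C)
  "CACAAAAT" → prefix "CACA" already present; 4 new (A, A, A, T)
  "CACTTCGA" → prefix "CACT" already present; 4 new (T, C, G, A)
  "CACCG" → prefix "CACCG" already present; 0 new (none)
  "CACTTA" → prefix "CACTT" already present; 1 new (A)
Total nodes = 6 + 2 + 3 + 4 + 2 + 4 + 1 + 2 + 1 + 4 + 4 + 0 + 1 = 34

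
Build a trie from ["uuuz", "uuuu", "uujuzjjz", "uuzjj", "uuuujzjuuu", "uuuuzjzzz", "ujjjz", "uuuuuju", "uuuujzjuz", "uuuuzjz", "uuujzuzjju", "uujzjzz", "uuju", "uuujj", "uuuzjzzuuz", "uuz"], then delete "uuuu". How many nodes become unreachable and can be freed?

0

Walk "uuuu" from the leaf back toward the root, removing each node that no remaining word uses.
Every node on "uuuu" is still needed (e.g. by "uuuujzjuuu"), so nothing is freed.
Nodes removed: 0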